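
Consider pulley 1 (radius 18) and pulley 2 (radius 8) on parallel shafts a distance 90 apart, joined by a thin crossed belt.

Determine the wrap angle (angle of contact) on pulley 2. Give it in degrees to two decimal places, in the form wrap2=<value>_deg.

crossed belt: β = asin((r1+r2)/C) = asin(26/90) = 16.7914°
wrap1 = wrap2 = π + 2β = 213.5829°

wrap2=213.58_deg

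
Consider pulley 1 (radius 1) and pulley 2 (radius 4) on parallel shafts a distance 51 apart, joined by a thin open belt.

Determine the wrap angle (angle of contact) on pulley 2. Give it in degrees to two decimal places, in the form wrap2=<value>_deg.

open belt: β = asin((r2−r1)/C) = asin(3/51) = 3.3723°
wrap1 = π − 2β = 173.2554°
wrap2 = π + 2β = 186.7446°

wrap2=186.74_deg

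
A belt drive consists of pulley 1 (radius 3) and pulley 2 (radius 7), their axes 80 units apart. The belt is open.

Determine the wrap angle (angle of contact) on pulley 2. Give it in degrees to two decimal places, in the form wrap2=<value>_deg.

open belt: β = asin((r2−r1)/C) = asin(4/80) = 2.8660°
wrap1 = π − 2β = 174.2680°
wrap2 = π + 2β = 185.7320°

wrap2=185.73_deg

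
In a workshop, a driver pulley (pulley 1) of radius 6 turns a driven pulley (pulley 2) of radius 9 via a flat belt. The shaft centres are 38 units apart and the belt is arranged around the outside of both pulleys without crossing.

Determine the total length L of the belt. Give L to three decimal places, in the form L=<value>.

L=123.361

open belt: β = asin((r2−r1)/C) = asin(3/38) = 4.5281°
wrap1 = π − 2β = 170.9439°
wrap2 = π + 2β = 189.0561°
tangent length = C·cosβ = 37.8814
L = r1·wrap1 + r2·wrap2 + 2·C·cosβ = 6·2.9835 + 9·3.2997 + 2·37.8814 = 123.3609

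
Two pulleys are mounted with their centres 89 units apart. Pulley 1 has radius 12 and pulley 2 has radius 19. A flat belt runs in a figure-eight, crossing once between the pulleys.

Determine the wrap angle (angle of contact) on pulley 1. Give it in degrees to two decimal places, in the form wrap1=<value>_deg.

crossed belt: β = asin((r1+r2)/C) = asin(31/89) = 20.3843°
wrap1 = wrap2 = π + 2β = 220.7685°

wrap1=220.77_deg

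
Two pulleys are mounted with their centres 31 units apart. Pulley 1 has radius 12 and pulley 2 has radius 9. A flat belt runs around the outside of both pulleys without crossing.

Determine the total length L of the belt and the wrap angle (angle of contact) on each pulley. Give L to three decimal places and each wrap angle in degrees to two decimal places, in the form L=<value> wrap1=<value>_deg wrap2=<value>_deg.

L=128.264 wrap1=191.11_deg wrap2=168.89_deg

open belt: β = asin((r2−r1)/C) = asin(-3/31) = -5.5534°
wrap1 = π − 2β = 191.1069°
wrap2 = π + 2β = 168.8931°
tangent length = C·cosβ = 30.8545
L = r1·wrap1 + r2·wrap2 + 2·C·cosβ = 12·3.3354 + 9·2.9477 + 2·30.8545 = 128.2640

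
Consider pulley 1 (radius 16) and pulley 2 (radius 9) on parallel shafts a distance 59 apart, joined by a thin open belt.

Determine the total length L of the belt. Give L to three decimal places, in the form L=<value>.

open belt: β = asin((r2−r1)/C) = asin(-7/59) = -6.8139°
wrap1 = π − 2β = 193.6277°
wrap2 = π + 2β = 166.3723°
tangent length = C·cosβ = 58.5833
L = r1·wrap1 + r2·wrap2 + 2·C·cosβ = 16·3.3794 + 9·2.9037 + 2·58.5833 = 197.3713

L=197.371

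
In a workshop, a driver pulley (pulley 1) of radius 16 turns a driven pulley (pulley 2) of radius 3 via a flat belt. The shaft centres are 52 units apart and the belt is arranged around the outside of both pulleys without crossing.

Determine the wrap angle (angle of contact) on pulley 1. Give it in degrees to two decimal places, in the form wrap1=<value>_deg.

open belt: β = asin((r2−r1)/C) = asin(-13/52) = -14.4775°
wrap1 = π − 2β = 208.9550°
wrap2 = π + 2β = 151.0450°

wrap1=208.96_deg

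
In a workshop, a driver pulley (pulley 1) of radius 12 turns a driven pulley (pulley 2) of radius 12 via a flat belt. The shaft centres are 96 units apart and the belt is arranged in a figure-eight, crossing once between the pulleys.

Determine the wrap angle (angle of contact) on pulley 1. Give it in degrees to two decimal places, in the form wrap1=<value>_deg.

crossed belt: β = asin((r1+r2)/C) = asin(24/96) = 14.4775°
wrap1 = wrap2 = π + 2β = 208.9550°

wrap1=208.96_deg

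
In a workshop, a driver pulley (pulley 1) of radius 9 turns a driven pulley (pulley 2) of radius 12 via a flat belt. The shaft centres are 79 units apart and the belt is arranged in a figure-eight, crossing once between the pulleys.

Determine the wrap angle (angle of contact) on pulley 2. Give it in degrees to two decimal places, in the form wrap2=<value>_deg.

crossed belt: β = asin((r1+r2)/C) = asin(21/79) = 15.4158°
wrap1 = wrap2 = π + 2β = 210.8317°

wrap2=210.83_deg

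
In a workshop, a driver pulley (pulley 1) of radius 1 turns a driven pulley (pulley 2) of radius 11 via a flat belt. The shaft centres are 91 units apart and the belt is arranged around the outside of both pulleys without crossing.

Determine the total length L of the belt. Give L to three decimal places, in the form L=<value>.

L=220.799

open belt: β = asin((r2−r1)/C) = asin(10/91) = 6.3090°
wrap1 = π − 2β = 167.3820°
wrap2 = π + 2β = 192.6180°
tangent length = C·cosβ = 90.4489
L = r1·wrap1 + r2·wrap2 + 2·C·cosβ = 1·2.9214 + 11·3.3618 + 2·90.4489 = 220.7991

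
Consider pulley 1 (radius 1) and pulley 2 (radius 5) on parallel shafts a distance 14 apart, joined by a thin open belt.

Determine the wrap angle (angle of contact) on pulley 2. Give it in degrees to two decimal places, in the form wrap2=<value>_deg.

wrap2=213.20_deg

open belt: β = asin((r2−r1)/C) = asin(4/14) = 16.6015°
wrap1 = π − 2β = 146.7969°
wrap2 = π + 2β = 213.2031°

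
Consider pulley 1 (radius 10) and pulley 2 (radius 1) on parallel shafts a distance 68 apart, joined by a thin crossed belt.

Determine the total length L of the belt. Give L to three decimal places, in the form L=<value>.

L=172.341

crossed belt: β = asin((r1+r2)/C) = asin(11/68) = 9.3093°
wrap1 = wrap2 = π + 2β = 198.6187°
tangent length = C·cosβ = 67.1044
L = (r1+r2)·wrap + 2·C·cosβ = 11·3.4665 + 2·67.1044 = 172.3408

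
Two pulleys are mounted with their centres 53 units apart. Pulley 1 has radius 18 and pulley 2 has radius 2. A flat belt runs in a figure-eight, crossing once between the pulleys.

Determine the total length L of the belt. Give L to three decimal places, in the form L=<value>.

L=176.473

crossed belt: β = asin((r1+r2)/C) = asin(20/53) = 22.1702°
wrap1 = wrap2 = π + 2β = 224.3403°
tangent length = C·cosβ = 49.0816
L = (r1+r2)·wrap + 2·C·cosβ = 20·3.9155 + 2·49.0816 = 176.4727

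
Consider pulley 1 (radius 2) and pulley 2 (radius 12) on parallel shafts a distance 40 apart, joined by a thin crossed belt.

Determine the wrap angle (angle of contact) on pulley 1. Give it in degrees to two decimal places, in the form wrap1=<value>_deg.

crossed belt: β = asin((r1+r2)/C) = asin(14/40) = 20.4873°
wrap1 = wrap2 = π + 2β = 220.9746°

wrap1=220.97_deg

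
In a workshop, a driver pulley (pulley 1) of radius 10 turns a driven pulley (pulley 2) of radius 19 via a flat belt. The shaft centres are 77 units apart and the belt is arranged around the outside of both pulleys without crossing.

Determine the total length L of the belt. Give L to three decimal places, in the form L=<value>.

open belt: β = asin((r2−r1)/C) = asin(9/77) = 6.7123°
wrap1 = π − 2β = 166.5755°
wrap2 = π + 2β = 193.4245°
tangent length = C·cosβ = 76.4722
L = r1·wrap1 + r2·wrap2 + 2·C·cosβ = 10·2.9073 + 19·3.3759 + 2·76.4722 = 246.1593

L=246.159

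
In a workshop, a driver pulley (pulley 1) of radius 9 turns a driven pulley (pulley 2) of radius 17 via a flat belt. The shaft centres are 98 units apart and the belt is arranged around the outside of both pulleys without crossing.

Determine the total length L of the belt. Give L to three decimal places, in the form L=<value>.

open belt: β = asin((r2−r1)/C) = asin(8/98) = 4.6824°
wrap1 = π − 2β = 170.6352°
wrap2 = π + 2β = 189.3648°
tangent length = C·cosβ = 97.6729
L = r1·wrap1 + r2·wrap2 + 2·C·cosβ = 9·2.9781 + 17·3.3050 + 2·97.6729 = 278.3348

L=278.335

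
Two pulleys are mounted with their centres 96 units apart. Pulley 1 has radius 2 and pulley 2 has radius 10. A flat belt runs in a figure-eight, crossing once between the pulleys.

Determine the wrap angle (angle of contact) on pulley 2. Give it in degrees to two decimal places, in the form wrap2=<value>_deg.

crossed belt: β = asin((r1+r2)/C) = asin(12/96) = 7.1808°
wrap1 = wrap2 = π + 2β = 194.3615°

wrap2=194.36_deg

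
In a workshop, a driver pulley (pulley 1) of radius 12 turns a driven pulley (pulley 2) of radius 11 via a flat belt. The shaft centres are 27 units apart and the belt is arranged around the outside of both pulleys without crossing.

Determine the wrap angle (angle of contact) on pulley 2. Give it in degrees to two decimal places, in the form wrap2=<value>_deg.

open belt: β = asin((r2−r1)/C) = asin(-1/27) = -2.1226°
wrap1 = π − 2β = 184.2451°
wrap2 = π + 2β = 175.7549°

wrap2=175.75_deg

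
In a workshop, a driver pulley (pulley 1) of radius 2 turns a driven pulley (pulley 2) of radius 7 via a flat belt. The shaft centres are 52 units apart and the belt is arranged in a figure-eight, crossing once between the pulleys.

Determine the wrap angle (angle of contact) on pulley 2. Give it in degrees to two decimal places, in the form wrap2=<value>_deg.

crossed belt: β = asin((r1+r2)/C) = asin(9/52) = 9.9668°
wrap1 = wrap2 = π + 2β = 199.9335°

wrap2=199.93_deg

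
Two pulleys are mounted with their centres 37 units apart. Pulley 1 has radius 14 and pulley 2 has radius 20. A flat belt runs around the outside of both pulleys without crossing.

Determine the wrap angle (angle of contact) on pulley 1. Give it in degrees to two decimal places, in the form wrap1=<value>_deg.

open belt: β = asin((r2−r1)/C) = asin(6/37) = 9.3324°
wrap1 = π − 2β = 161.3352°
wrap2 = π + 2β = 198.6648°

wrap1=161.34_deg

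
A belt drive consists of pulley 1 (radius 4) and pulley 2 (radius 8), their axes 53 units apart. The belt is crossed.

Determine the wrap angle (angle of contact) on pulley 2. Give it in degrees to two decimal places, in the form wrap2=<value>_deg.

crossed belt: β = asin((r1+r2)/C) = asin(12/53) = 13.0861°
wrap1 = wrap2 = π + 2β = 206.1722°

wrap2=206.17_deg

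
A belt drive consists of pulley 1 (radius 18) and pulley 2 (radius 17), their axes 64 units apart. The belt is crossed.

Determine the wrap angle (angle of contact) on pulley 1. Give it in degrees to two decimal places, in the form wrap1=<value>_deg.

wrap1=246.31_deg

crossed belt: β = asin((r1+r2)/C) = asin(35/64) = 33.1529°
wrap1 = wrap2 = π + 2β = 246.3058°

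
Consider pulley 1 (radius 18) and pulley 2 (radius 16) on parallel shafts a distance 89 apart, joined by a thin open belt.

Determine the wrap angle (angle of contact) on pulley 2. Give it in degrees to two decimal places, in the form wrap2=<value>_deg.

open belt: β = asin((r2−r1)/C) = asin(-2/89) = -1.2877°
wrap1 = π − 2β = 182.5753°
wrap2 = π + 2β = 177.4247°

wrap2=177.42_deg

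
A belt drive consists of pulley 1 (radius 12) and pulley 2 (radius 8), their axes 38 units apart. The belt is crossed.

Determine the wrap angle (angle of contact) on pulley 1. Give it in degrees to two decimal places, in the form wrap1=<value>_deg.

crossed belt: β = asin((r1+r2)/C) = asin(20/38) = 31.7569°
wrap1 = wrap2 = π + 2β = 243.5137°

wrap1=243.51_deg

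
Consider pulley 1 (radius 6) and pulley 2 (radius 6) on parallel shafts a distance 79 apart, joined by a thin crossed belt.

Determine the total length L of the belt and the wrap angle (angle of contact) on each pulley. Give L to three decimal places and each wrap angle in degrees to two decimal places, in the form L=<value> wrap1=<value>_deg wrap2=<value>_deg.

L=197.525 wrap1=197.47_deg wrap2=197.47_deg

crossed belt: β = asin((r1+r2)/C) = asin(12/79) = 8.7370°
wrap1 = wrap2 = π + 2β = 197.4740°
tangent length = C·cosβ = 78.0833
L = (r1+r2)·wrap + 2·C·cosβ = 12·3.4466 + 2·78.0833 = 197.5254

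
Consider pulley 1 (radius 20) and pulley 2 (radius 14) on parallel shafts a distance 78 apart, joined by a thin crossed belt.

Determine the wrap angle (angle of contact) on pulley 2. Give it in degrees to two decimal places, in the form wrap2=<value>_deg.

wrap2=231.68_deg

crossed belt: β = asin((r1+r2)/C) = asin(34/78) = 25.8424°
wrap1 = wrap2 = π + 2β = 231.6848°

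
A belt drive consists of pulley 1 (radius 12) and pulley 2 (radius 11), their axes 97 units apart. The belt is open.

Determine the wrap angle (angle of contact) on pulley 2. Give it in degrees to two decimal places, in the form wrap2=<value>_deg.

wrap2=178.82_deg

open belt: β = asin((r2−r1)/C) = asin(-1/97) = -0.5907°
wrap1 = π − 2β = 181.1814°
wrap2 = π + 2β = 178.8186°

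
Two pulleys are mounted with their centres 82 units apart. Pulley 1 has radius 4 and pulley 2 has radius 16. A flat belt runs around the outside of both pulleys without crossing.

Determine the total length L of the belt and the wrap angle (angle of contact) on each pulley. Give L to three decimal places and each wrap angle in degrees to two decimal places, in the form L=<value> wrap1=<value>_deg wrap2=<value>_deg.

open belt: β = asin((r2−r1)/C) = asin(12/82) = 8.4150°
wrap1 = π − 2β = 163.1701°
wrap2 = π + 2β = 196.8299°
tangent length = C·cosβ = 81.1172
L = r1·wrap1 + r2·wrap2 + 2·C·cosβ = 4·2.8479 + 16·3.4353 + 2·81.1172 = 228.5911

L=228.591 wrap1=163.17_deg wrap2=196.83_deg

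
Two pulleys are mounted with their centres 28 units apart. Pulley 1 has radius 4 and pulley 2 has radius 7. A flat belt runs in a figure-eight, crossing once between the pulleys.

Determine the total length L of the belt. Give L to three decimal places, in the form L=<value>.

L=94.937

crossed belt: β = asin((r1+r2)/C) = asin(11/28) = 23.1324°
wrap1 = wrap2 = π + 2β = 226.2648°
tangent length = C·cosβ = 25.7488
L = (r1+r2)·wrap + 2·C·cosβ = 11·3.9491 + 2·25.7488 = 94.9373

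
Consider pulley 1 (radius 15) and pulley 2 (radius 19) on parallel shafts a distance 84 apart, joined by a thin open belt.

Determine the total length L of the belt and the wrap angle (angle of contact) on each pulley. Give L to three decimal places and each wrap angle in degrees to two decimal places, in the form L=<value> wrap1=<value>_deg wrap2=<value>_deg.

open belt: β = asin((r2−r1)/C) = asin(4/84) = 2.7294°
wrap1 = π − 2β = 174.5412°
wrap2 = π + 2β = 185.4588°
tangent length = C·cosβ = 83.9047
L = r1·wrap1 + r2·wrap2 + 2·C·cosβ = 15·3.0463 + 19·3.2369 + 2·83.9047 = 275.0047

L=275.005 wrap1=174.54_deg wrap2=185.46_deg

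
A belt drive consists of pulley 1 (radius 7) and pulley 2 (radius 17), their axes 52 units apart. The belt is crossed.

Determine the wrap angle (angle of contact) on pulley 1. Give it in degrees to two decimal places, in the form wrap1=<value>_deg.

crossed belt: β = asin((r1+r2)/C) = asin(24/52) = 27.4864°
wrap1 = wrap2 = π + 2β = 234.9729°

wrap1=234.97_deg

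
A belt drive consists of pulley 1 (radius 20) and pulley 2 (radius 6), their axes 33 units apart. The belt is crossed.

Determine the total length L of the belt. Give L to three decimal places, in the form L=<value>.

L=169.509

crossed belt: β = asin((r1+r2)/C) = asin(26/33) = 51.9877°
wrap1 = wrap2 = π + 2β = 283.9754°
tangent length = C·cosβ = 20.3224
L = (r1+r2)·wrap + 2·C·cosβ = 26·4.9563 + 2·20.3224 = 169.5088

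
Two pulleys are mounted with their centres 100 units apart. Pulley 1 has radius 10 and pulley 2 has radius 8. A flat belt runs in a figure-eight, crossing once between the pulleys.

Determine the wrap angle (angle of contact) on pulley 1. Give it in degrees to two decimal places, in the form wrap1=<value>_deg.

wrap1=200.74_deg

crossed belt: β = asin((r1+r2)/C) = asin(18/100) = 10.3698°
wrap1 = wrap2 = π + 2β = 200.7395°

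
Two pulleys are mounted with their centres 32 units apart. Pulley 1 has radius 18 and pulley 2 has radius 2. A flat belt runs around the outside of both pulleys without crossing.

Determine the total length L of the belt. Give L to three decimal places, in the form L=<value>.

L=135.013

open belt: β = asin((r2−r1)/C) = asin(-16/32) = -30.0000°
wrap1 = π − 2β = 240.0000°
wrap2 = π + 2β = 120.0000°
tangent length = C·cosβ = 27.7128
L = r1·wrap1 + r2·wrap2 + 2·C·cosβ = 18·4.1888 + 2·2.0944 + 2·27.7128 = 135.0126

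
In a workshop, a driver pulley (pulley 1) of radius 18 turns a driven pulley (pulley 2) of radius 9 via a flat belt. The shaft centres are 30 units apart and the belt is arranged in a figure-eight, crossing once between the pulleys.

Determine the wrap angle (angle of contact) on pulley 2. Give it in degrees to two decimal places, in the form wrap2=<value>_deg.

wrap2=308.32_deg

crossed belt: β = asin((r1+r2)/C) = asin(27/30) = 64.1581°
wrap1 = wrap2 = π + 2β = 308.3161°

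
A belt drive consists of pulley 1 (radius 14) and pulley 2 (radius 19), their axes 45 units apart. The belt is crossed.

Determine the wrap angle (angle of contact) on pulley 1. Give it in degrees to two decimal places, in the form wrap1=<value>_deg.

crossed belt: β = asin((r1+r2)/C) = asin(33/45) = 47.1666°
wrap1 = wrap2 = π + 2β = 274.3331°

wrap1=274.33_deg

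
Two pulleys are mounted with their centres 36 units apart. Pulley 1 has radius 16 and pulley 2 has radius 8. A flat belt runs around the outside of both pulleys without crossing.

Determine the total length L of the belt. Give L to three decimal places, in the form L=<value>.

L=149.183

open belt: β = asin((r2−r1)/C) = asin(-8/36) = -12.8396°
wrap1 = π − 2β = 205.6792°
wrap2 = π + 2β = 154.3208°
tangent length = C·cosβ = 35.0999
L = r1·wrap1 + r2·wrap2 + 2·C·cosβ = 16·3.5898 + 8·2.6934 + 2·35.0999 = 149.1834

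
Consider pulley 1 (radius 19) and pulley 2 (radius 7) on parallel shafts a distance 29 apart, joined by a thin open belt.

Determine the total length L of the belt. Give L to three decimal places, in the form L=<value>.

L=144.722

open belt: β = asin((r2−r1)/C) = asin(-12/29) = -24.4433°
wrap1 = π − 2β = 228.8867°
wrap2 = π + 2β = 131.1133°
tangent length = C·cosβ = 26.4008
L = r1·wrap1 + r2·wrap2 + 2·C·cosβ = 19·3.9948 + 7·2.2884 + 2·26.4008 = 144.7217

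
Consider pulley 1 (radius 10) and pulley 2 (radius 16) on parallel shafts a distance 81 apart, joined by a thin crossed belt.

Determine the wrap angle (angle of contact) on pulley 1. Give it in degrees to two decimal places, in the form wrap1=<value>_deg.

wrap1=217.45_deg

crossed belt: β = asin((r1+r2)/C) = asin(26/81) = 18.7227°
wrap1 = wrap2 = π + 2β = 217.4453°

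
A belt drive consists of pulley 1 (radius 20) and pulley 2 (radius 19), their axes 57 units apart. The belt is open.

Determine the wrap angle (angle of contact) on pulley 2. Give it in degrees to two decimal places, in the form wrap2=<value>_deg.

open belt: β = asin((r2−r1)/C) = asin(-1/57) = -1.0052°
wrap1 = π − 2β = 182.0105°
wrap2 = π + 2β = 177.9895°

wrap2=177.99_deg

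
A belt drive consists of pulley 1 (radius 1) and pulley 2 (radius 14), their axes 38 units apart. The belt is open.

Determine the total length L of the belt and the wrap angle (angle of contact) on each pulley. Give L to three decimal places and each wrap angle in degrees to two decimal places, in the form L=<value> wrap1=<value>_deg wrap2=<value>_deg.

open belt: β = asin((r2−r1)/C) = asin(13/38) = 20.0052°
wrap1 = π − 2β = 139.9896°
wrap2 = π + 2β = 220.0104°
tangent length = C·cosβ = 35.7071
L = r1·wrap1 + r2·wrap2 + 2·C·cosβ = 1·2.4433 + 14·3.8399 + 2·35.7071 = 127.6162

L=127.616 wrap1=139.99_deg wrap2=220.01_deg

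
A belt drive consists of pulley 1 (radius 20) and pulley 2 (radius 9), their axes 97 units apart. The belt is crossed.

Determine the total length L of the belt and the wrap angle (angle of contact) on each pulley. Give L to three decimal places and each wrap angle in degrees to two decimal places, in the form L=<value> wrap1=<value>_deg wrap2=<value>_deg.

L=293.843 wrap1=214.79_deg wrap2=214.79_deg

crossed belt: β = asin((r1+r2)/C) = asin(29/97) = 17.3957°
wrap1 = wrap2 = π + 2β = 214.7914°
tangent length = C·cosβ = 92.5635
L = (r1+r2)·wrap + 2·C·cosβ = 29·3.7488 + 2·92.5635 = 293.8427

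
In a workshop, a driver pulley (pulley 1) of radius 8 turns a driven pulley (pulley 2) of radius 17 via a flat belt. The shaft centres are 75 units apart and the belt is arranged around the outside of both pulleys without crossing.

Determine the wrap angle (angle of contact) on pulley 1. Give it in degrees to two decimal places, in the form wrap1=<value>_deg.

open belt: β = asin((r2−r1)/C) = asin(9/75) = 6.8921°
wrap1 = π − 2β = 166.2158°
wrap2 = π + 2β = 193.7842°

wrap1=166.22_deg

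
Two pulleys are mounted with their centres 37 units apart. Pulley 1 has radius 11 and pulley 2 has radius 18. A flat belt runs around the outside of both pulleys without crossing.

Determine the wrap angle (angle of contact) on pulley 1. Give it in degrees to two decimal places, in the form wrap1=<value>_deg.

wrap1=158.19_deg

open belt: β = asin((r2−r1)/C) = asin(7/37) = 10.9055°
wrap1 = π − 2β = 158.1891°
wrap2 = π + 2β = 201.8109°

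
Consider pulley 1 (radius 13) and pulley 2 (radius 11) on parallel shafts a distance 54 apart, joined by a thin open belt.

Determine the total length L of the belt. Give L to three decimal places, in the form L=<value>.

open belt: β = asin((r2−r1)/C) = asin(-2/54) = -2.1226°
wrap1 = π − 2β = 184.2451°
wrap2 = π + 2β = 175.7549°
tangent length = C·cosβ = 53.9630
L = r1·wrap1 + r2·wrap2 + 2·C·cosβ = 13·3.2157 + 11·3.0675 + 2·53.9630 = 183.4723

L=183.472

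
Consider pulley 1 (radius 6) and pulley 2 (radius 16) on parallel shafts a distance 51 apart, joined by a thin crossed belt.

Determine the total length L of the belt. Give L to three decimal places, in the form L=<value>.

crossed belt: β = asin((r1+r2)/C) = asin(22/51) = 25.5547°
wrap1 = wrap2 = π + 2β = 231.1094°
tangent length = C·cosβ = 46.0109
L = (r1+r2)·wrap + 2·C·cosβ = 22·4.0336 + 2·46.0109 = 180.7614

L=180.761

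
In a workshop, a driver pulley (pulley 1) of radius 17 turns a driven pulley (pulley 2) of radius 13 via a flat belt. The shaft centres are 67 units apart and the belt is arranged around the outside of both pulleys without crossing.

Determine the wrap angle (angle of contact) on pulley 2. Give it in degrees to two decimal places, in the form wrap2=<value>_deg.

open belt: β = asin((r2−r1)/C) = asin(-4/67) = -3.4227°
wrap1 = π − 2β = 186.8454°
wrap2 = π + 2β = 173.1546°

wrap2=173.15_deg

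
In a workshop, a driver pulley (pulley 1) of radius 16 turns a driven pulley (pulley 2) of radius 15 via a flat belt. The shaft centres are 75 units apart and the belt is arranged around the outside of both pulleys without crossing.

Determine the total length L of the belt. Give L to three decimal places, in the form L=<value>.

open belt: β = asin((r2−r1)/C) = asin(-1/75) = -0.7640°
wrap1 = π − 2β = 181.5279°
wrap2 = π + 2β = 178.4721°
tangent length = C·cosβ = 74.9933
L = r1·wrap1 + r2·wrap2 + 2·C·cosβ = 16·3.1683 + 15·3.1149 + 2·74.9933 = 247.4027

L=247.403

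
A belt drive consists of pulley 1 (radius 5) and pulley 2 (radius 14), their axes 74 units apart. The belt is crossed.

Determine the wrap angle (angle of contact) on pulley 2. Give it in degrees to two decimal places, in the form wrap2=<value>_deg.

crossed belt: β = asin((r1+r2)/C) = asin(19/74) = 14.8777°
wrap1 = wrap2 = π + 2β = 209.7554°

wrap2=209.76_deg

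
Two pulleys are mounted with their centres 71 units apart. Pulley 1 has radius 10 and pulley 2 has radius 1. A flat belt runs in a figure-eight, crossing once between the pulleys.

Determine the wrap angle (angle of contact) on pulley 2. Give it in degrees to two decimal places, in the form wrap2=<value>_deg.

crossed belt: β = asin((r1+r2)/C) = asin(11/71) = 8.9127°
wrap1 = wrap2 = π + 2β = 197.8254°

wrap2=197.83_deg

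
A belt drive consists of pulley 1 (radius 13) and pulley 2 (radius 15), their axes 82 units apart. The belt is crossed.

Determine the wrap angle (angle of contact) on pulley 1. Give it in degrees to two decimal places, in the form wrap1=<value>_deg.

wrap1=219.93_deg

crossed belt: β = asin((r1+r2)/C) = asin(28/82) = 19.9661°
wrap1 = wrap2 = π + 2β = 219.9321°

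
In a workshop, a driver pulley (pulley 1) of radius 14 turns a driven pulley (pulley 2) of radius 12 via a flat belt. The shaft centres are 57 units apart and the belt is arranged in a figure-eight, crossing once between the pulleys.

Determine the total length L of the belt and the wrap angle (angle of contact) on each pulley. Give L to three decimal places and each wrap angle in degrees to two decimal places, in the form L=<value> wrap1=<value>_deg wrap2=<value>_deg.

crossed belt: β = asin((r1+r2)/C) = asin(26/57) = 27.1383°
wrap1 = wrap2 = π + 2β = 234.2767°
tangent length = C·cosβ = 50.7247
L = (r1+r2)·wrap + 2·C·cosβ = 26·4.0889 + 2·50.7247 = 207.7609

L=207.761 wrap1=234.28_deg wrap2=234.28_deg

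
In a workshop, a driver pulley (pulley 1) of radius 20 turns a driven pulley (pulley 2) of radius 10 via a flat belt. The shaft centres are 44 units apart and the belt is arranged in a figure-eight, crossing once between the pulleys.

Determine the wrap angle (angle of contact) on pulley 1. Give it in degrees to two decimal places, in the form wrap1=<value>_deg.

wrap1=265.97_deg

crossed belt: β = asin((r1+r2)/C) = asin(30/44) = 42.9859°
wrap1 = wrap2 = π + 2β = 265.9718°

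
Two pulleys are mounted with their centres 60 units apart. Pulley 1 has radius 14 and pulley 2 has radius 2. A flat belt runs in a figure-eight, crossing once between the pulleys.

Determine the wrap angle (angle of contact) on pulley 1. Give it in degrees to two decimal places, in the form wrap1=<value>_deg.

wrap1=210.93_deg

crossed belt: β = asin((r1+r2)/C) = asin(16/60) = 15.4660°
wrap1 = wrap2 = π + 2β = 210.9320°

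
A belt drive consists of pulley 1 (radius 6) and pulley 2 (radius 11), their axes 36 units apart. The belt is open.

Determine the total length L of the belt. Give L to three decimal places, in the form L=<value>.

L=126.103

open belt: β = asin((r2−r1)/C) = asin(5/36) = 7.9836°
wrap1 = π − 2β = 164.0329°
wrap2 = π + 2β = 195.9671°
tangent length = C·cosβ = 35.6511
L = r1·wrap1 + r2·wrap2 + 2·C·cosβ = 6·2.8629 + 11·3.4203 + 2·35.6511 = 126.1026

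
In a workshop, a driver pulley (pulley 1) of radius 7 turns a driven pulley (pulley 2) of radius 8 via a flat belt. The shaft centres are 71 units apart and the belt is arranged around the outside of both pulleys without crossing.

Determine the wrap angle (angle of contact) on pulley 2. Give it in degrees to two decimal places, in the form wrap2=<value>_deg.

open belt: β = asin((r2−r1)/C) = asin(1/71) = 0.8070°
wrap1 = π − 2β = 178.3860°
wrap2 = π + 2β = 181.6140°

wrap2=181.61_deg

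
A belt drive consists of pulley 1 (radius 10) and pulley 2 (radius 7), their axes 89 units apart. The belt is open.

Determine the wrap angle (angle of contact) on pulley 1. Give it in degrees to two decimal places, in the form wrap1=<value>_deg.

wrap1=183.86_deg

open belt: β = asin((r2−r1)/C) = asin(-3/89) = -1.9317°
wrap1 = π − 2β = 183.8634°
wrap2 = π + 2β = 176.1366°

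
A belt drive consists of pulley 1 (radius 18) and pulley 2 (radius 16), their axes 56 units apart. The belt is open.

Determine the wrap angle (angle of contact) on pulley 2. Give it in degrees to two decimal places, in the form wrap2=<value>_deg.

wrap2=175.91_deg

open belt: β = asin((r2−r1)/C) = asin(-2/56) = -2.0467°
wrap1 = π − 2β = 184.0934°
wrap2 = π + 2β = 175.9066°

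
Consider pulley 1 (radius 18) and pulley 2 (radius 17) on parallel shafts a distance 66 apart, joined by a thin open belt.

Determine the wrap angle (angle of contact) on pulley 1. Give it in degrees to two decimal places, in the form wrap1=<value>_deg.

open belt: β = asin((r2−r1)/C) = asin(-1/66) = -0.8682°
wrap1 = π − 2β = 181.7363°
wrap2 = π + 2β = 178.2637°

wrap1=181.74_deg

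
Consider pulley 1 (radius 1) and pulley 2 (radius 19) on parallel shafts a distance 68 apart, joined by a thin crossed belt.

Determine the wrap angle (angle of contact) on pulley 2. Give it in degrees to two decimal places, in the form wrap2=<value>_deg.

crossed belt: β = asin((r1+r2)/C) = asin(20/68) = 17.1046°
wrap1 = wrap2 = π + 2β = 214.2093°

wrap2=214.21_deg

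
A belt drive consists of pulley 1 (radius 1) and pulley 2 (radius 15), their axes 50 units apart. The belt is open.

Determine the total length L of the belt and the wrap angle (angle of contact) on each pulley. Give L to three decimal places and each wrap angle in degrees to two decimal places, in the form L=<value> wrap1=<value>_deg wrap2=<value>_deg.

open belt: β = asin((r2−r1)/C) = asin(14/50) = 16.2602°
wrap1 = π − 2β = 147.4796°
wrap2 = π + 2β = 212.5204°
tangent length = C·cosβ = 48.0000
L = r1·wrap1 + r2·wrap2 + 2·C·cosβ = 1·2.5740 + 15·3.7092 + 2·48.0000 = 154.2117

L=154.212 wrap1=147.48_deg wrap2=212.52_deg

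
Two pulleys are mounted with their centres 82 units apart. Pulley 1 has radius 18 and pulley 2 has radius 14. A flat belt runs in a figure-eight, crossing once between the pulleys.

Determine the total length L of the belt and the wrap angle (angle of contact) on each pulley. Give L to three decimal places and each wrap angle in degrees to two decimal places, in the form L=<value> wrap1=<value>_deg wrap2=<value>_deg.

L=277.185 wrap1=225.94_deg wrap2=225.94_deg

crossed belt: β = asin((r1+r2)/C) = asin(32/82) = 22.9697°
wrap1 = wrap2 = π + 2β = 225.9394°
tangent length = C·cosβ = 75.4983
L = (r1+r2)·wrap + 2·C·cosβ = 32·3.9434 + 2·75.4983 = 277.1850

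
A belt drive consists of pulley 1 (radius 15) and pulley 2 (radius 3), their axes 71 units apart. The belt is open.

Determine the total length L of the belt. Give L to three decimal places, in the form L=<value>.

open belt: β = asin((r2−r1)/C) = asin(-12/71) = -9.7305°
wrap1 = π − 2β = 199.4610°
wrap2 = π + 2β = 160.5390°
tangent length = C·cosβ = 69.9786
L = r1·wrap1 + r2·wrap2 + 2·C·cosβ = 15·3.4813 + 3·2.8019 + 2·69.9786 = 200.5817

L=200.582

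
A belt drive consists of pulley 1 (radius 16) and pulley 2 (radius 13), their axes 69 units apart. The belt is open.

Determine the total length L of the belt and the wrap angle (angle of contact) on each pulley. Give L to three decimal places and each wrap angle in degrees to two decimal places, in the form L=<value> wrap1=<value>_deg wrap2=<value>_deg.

open belt: β = asin((r2−r1)/C) = asin(-3/69) = -2.4919°
wrap1 = π − 2β = 184.9838°
wrap2 = π + 2β = 175.0162°
tangent length = C·cosβ = 68.9348
L = r1·wrap1 + r2·wrap2 + 2·C·cosβ = 16·3.2286 + 13·3.0546 + 2·68.9348 = 229.2366

L=229.237 wrap1=184.98_deg wrap2=175.02_deg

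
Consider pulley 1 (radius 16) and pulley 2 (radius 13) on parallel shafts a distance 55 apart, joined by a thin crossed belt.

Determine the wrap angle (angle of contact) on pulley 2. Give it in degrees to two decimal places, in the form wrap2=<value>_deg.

crossed belt: β = asin((r1+r2)/C) = asin(29/55) = 31.8214°
wrap1 = wrap2 = π + 2β = 243.6427°

wrap2=243.64_deg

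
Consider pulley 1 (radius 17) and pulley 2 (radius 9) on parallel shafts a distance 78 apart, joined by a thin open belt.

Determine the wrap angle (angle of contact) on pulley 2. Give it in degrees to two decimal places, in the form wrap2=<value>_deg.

open belt: β = asin((r2−r1)/C) = asin(-8/78) = -5.8868°
wrap1 = π − 2β = 191.7737°
wrap2 = π + 2β = 168.2263°

wrap2=168.23_deg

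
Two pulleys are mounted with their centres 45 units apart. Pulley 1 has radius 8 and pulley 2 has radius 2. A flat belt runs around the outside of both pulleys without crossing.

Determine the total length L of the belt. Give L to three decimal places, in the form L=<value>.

open belt: β = asin((r2−r1)/C) = asin(-6/45) = -7.6623°
wrap1 = π − 2β = 195.3245°
wrap2 = π + 2β = 164.6755°
tangent length = C·cosβ = 44.5982
L = r1·wrap1 + r2·wrap2 + 2·C·cosβ = 8·3.4091 + 2·2.8741 + 2·44.5982 = 122.2171

L=122.217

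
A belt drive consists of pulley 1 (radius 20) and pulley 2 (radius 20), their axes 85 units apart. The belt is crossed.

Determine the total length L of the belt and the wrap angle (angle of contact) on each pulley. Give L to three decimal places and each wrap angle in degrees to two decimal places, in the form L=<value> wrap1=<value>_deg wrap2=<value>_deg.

L=314.860 wrap1=236.14_deg wrap2=236.14_deg

crossed belt: β = asin((r1+r2)/C) = asin(40/85) = 28.0725°
wrap1 = wrap2 = π + 2β = 236.1450°
tangent length = C·cosβ = 75.0000
L = (r1+r2)·wrap + 2·C·cosβ = 40·4.1215 + 2·75.0000 = 314.8603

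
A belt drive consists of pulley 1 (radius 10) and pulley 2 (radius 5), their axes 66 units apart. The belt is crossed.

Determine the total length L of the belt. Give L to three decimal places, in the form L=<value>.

crossed belt: β = asin((r1+r2)/C) = asin(15/66) = 13.1366°
wrap1 = wrap2 = π + 2β = 206.2731°
tangent length = C·cosβ = 64.2729
L = (r1+r2)·wrap + 2·C·cosβ = 15·3.6001 + 2·64.2729 = 182.5479

L=182.548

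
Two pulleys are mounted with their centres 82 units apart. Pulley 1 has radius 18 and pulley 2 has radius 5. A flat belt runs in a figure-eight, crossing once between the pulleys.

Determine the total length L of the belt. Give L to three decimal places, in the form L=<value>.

crossed belt: β = asin((r1+r2)/C) = asin(23/82) = 16.2893°
wrap1 = wrap2 = π + 2β = 212.5786°
tangent length = C·cosβ = 78.7083
L = (r1+r2)·wrap + 2·C·cosβ = 23·3.7102 + 2·78.7083 = 242.7512

L=242.751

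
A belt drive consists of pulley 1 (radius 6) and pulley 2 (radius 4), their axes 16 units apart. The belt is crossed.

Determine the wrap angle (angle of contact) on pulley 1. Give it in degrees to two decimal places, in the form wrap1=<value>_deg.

crossed belt: β = asin((r1+r2)/C) = asin(10/16) = 38.6822°
wrap1 = wrap2 = π + 2β = 257.3644°

wrap1=257.36_deg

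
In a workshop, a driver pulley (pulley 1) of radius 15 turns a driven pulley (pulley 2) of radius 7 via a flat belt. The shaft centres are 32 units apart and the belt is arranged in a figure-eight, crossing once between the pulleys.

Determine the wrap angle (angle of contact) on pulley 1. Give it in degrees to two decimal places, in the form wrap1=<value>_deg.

wrap1=266.87_deg

crossed belt: β = asin((r1+r2)/C) = asin(22/32) = 43.4325°
wrap1 = wrap2 = π + 2β = 266.8651°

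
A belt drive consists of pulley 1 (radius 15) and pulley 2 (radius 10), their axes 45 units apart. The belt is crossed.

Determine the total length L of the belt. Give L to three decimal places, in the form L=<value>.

crossed belt: β = asin((r1+r2)/C) = asin(25/45) = 33.7490°
wrap1 = wrap2 = π + 2β = 247.4980°
tangent length = C·cosβ = 37.4166
L = (r1+r2)·wrap + 2·C·cosβ = 25·4.3197 + 2·37.4166 = 182.8245

L=182.825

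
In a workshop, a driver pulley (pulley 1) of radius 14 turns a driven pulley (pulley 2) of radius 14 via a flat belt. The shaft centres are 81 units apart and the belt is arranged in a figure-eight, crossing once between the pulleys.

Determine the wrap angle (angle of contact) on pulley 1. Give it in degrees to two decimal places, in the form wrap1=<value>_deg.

wrap1=220.45_deg

crossed belt: β = asin((r1+r2)/C) = asin(28/81) = 20.2233°
wrap1 = wrap2 = π + 2β = 220.4465°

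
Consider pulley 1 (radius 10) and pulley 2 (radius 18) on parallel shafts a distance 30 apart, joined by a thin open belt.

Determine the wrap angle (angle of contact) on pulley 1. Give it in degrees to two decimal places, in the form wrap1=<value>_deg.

open belt: β = asin((r2−r1)/C) = asin(8/30) = 15.4660°
wrap1 = π − 2β = 149.0680°
wrap2 = π + 2β = 210.9320°

wrap1=149.07_deg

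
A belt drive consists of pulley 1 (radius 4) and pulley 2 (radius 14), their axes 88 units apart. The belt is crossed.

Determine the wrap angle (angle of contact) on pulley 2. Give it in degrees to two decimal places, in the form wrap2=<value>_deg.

wrap2=203.61_deg

crossed belt: β = asin((r1+r2)/C) = asin(18/88) = 11.8029°
wrap1 = wrap2 = π + 2β = 203.6058°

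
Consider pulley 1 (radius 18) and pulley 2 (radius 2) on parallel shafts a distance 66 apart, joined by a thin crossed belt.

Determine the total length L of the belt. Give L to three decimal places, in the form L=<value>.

L=200.940

crossed belt: β = asin((r1+r2)/C) = asin(20/66) = 17.6397°
wrap1 = wrap2 = π + 2β = 215.2794°
tangent length = C·cosβ = 62.8967
L = (r1+r2)·wrap + 2·C·cosβ = 20·3.7573 + 2·62.8967 = 200.9402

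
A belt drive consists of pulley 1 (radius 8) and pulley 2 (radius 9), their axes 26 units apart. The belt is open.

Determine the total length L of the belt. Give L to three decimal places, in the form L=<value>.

open belt: β = asin((r2−r1)/C) = asin(1/26) = 2.2042°
wrap1 = π − 2β = 175.5915°
wrap2 = π + 2β = 184.4085°
tangent length = C·cosβ = 25.9808
L = r1·wrap1 + r2·wrap2 + 2·C·cosβ = 8·3.0647 + 9·3.2185 + 2·25.9808 = 105.4455

L=105.446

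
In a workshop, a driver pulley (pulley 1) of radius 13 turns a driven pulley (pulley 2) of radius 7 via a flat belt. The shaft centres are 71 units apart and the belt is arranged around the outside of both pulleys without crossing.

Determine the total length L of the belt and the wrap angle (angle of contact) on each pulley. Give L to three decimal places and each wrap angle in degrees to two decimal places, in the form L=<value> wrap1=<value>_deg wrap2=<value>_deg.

open belt: β = asin((r2−r1)/C) = asin(-6/71) = -4.8477°
wrap1 = π − 2β = 189.6954°
wrap2 = π + 2β = 170.3046°
tangent length = C·cosβ = 70.7460
L = r1·wrap1 + r2·wrap2 + 2·C·cosβ = 13·3.3108 + 7·2.9724 + 2·70.7460 = 205.3392

L=205.339 wrap1=189.70_deg wrap2=170.30_deg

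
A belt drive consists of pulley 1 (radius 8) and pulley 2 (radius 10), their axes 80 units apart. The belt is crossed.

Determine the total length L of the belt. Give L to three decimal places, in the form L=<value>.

L=220.616

crossed belt: β = asin((r1+r2)/C) = asin(18/80) = 13.0029°
wrap1 = wrap2 = π + 2β = 206.0058°
tangent length = C·cosβ = 77.9487
L = (r1+r2)·wrap + 2·C·cosβ = 18·3.5955 + 2·77.9487 = 220.6160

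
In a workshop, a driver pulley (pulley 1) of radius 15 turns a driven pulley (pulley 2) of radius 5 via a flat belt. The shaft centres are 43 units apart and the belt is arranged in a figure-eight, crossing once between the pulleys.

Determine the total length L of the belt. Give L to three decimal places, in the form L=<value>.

L=158.314

crossed belt: β = asin((r1+r2)/C) = asin(20/43) = 27.7177°
wrap1 = wrap2 = π + 2β = 235.4355°
tangent length = C·cosβ = 38.0657
L = (r1+r2)·wrap + 2·C·cosβ = 20·4.1091 + 2·38.0657 = 158.3140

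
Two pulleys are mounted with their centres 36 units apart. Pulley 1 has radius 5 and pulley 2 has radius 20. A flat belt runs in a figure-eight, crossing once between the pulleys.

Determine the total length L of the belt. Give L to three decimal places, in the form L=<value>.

L=168.730

crossed belt: β = asin((r1+r2)/C) = asin(25/36) = 43.9830°
wrap1 = wrap2 = π + 2β = 267.9659°
tangent length = C·cosβ = 25.9037
L = (r1+r2)·wrap + 2·C·cosβ = 25·4.6769 + 2·25.9037 = 168.7295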